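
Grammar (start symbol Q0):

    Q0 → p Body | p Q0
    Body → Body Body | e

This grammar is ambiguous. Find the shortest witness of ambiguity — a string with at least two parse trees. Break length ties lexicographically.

length 2: no string has ≥2 trees
length 3: no string has ≥2 trees
length 4: p e e e has 2 parse trees

Two derivations of p e e e:
  Q0 ⇒ p Body ⇒ p Body Body ⇒ p Body Body Body ⇒ p e Body Body ⇒ p e e Body ⇒ p e e e
  Q0 ⇒ p Body ⇒ p Body Body ⇒ p e Body ⇒ p e Body Body ⇒ p e e Body ⇒ p e e e

p e e e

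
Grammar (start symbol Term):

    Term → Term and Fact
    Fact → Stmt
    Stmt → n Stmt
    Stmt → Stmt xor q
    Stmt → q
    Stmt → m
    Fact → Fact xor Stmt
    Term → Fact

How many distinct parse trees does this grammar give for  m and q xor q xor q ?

Parse trees for m and q xor q xor q:
  [Term [Term [Fact [Stmt m]]] and [Fact [Stmt [Stmt [Stmt q] xor q] xor q]]]
  [Term [Term [Fact [Stmt m]]] and [Fact [Fact [Stmt q]] xor [Stmt [Stmt q] xor q]]]
  [Term [Term [Fact [Stmt m]]] and [Fact [Fact [Stmt [Stmt q] xor q]] xor [Stmt q]]]
  [Term [Term [Fact [Stmt m]]] and [Fact [Fact [Fact [Stmt q]] xor [Stmt q]] xor [Stmt q]]]

4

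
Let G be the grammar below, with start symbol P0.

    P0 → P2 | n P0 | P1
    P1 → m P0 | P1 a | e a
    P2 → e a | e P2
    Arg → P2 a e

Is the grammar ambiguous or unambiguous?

Ambiguous

Witness: e a

Derivation 1: P0 ⇒ P2 ⇒ e a
Derivation 2: P0 ⇒ P1 ⇒ e a

Two distinct leftmost derivations for the same string.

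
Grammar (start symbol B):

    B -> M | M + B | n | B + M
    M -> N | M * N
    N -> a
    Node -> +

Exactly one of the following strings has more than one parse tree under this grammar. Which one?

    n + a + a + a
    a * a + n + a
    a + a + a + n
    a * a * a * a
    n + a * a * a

n + a + a + a: 1 tree
a * a + n + a: 2 trees
a + a + a + n: 1 tree
a * a * a * a: 1 tree
n + a * a * a: 1 tree

a * a + n + a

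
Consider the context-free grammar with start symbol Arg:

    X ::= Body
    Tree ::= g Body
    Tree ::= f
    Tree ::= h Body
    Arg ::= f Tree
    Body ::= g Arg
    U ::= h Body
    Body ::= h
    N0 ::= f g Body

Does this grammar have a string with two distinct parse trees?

(X, N0, U are unreachable from Arg, so their rules don't affect L(Arg).) Restricted to the reachable nonterminals, every rule has the form A → t or A → t B, and no two rules for the same A share a first terminal. The grammar encodes a DFA — one run per string.

Unambiguous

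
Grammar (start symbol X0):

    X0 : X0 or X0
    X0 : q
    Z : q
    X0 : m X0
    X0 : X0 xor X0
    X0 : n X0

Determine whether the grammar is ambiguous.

Witness: m q or q

Derivation 1: X0 ⇒ X0 or X0 ⇒ m X0 or X0 ⇒ m q or X0 ⇒ m q or q
Derivation 2: X0 ⇒ m X0 ⇒ m X0 or X0 ⇒ m q or X0 ⇒ m q or q

Two distinct leftmost derivations for the same string.

Ambiguous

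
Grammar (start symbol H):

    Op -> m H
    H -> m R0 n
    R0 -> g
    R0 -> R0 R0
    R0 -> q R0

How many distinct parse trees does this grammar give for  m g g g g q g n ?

Parse trees for m g g g g q g n (showing first 6 of 14):
  [H m [R0 [R0 g] [R0 [R0 g] [R0 [R0 g] [R0 [R0 g] [R0 q [R0 g]]]]]] n]
  [H m [R0 [R0 g] [R0 [R0 g] [R0 [R0 [R0 g] [R0 g]] [R0 q [R0 g]]]]] n]
  [H m [R0 [R0 g] [R0 [R0 [R0 g] [R0 g]] [R0 [R0 g] [R0 q [R0 g]]]]] n]
  [H m [R0 [R0 g] [R0 [R0 [R0 g] [R0 [R0 g] [R0 g]]] [R0 q [R0 g]]]] n]
  [H m [R0 [R0 g] [R0 [R0 [R0 [R0 g] [R0 g]] [R0 g]] [R0 q [R0 g]]]] n]
  [H m [R0 [R0 [R0 g] [R0 g]] [R0 [R0 g] [R0 [R0 g] [R0 q [R0 g]]]]] n]

14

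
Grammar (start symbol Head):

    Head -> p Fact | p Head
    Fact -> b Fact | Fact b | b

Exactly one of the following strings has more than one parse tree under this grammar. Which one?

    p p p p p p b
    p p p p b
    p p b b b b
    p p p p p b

p p p p p p b: 1 tree
p p p p b: 1 tree
p p b b b b: 8 trees
p p p p p b: 1 tree

p p b b b b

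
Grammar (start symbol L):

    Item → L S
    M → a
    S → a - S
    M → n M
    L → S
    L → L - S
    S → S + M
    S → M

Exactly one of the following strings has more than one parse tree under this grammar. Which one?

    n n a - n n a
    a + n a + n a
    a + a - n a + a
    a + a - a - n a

a + a - a - n a

n n a - n n a: 1 tree
a + n a + n a: 1 tree
a + a - n a + a: 1 tree
a + a - a - n a: 2 trees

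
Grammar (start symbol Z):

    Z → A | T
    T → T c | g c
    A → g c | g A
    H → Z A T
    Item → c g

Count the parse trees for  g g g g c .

Parse trees for g g g g c:
  [Z [A g [A g [A g [A g c]]]]]

1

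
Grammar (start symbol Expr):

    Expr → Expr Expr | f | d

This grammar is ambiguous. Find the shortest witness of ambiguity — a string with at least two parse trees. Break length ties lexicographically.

length 1: no string has ≥2 trees
length 2: no string has ≥2 trees
length 3: d d d has 2 parse trees

Two derivations of d d d:
  Expr ⇒ Expr Expr ⇒ Expr Expr Expr ⇒ d Expr Expr ⇒ d d Expr ⇒ d d d
  Expr ⇒ Expr Expr ⇒ d Expr ⇒ d Expr Expr ⇒ d d Expr ⇒ d d d

d d d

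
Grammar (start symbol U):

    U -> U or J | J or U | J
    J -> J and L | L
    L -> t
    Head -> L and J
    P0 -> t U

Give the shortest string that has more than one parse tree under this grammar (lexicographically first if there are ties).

length 1: no string has ≥2 trees
length 3: t or t has 2 parse trees

Two derivations of t or t:
  U ⇒ U or J ⇒ J or J ⇒ L or J ⇒ t or J ⇒ t or L ⇒ t or t
  U ⇒ J or U ⇒ L or U ⇒ t or U ⇒ t or J ⇒ t or L ⇒ t or t

t or t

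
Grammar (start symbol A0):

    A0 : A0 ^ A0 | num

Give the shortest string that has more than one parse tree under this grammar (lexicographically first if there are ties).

length 1: no string has ≥2 trees
length 3: no string has ≥2 trees
length 5: num ^ num ^ num has 2 parse trees

Two derivations of num ^ num ^ num:
  A0 ⇒ A0 ^ A0 ⇒ A0 ^ A0 ^ A0 ⇒ num ^ A0 ^ A0 ⇒ num ^ num ^ A0 ⇒ num ^ num ^ num
  A0 ⇒ A0 ^ A0 ⇒ num ^ A0 ⇒ num ^ A0 ^ A0 ⇒ num ^ num ^ A0 ⇒ num ^ num ^ num

num ^ num ^ num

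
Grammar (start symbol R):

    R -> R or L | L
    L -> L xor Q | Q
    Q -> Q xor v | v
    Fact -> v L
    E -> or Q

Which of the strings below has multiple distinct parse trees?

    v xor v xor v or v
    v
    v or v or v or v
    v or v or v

v xor v xor v or v: 4 trees
v: 1 tree
v or v or v or v: 1 tree
v or v or v: 1 tree

v xor v xor v or v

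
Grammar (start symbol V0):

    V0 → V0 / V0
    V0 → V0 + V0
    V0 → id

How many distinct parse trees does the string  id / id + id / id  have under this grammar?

5

Parse trees for id / id + id / id:
  [V0 [V0 id] / [V0 [V0 [V0 id] + [V0 id]] / [V0 id]]]
  [V0 [V0 id] / [V0 [V0 id] + [V0 [V0 id] / [V0 id]]]]
  [V0 [V0 [V0 id] / [V0 [V0 id] + [V0 id]]] / [V0 id]]
  [V0 [V0 [V0 [V0 id] / [V0 id]] + [V0 id]] / [V0 id]]
  [V0 [V0 [V0 id] / [V0 id]] + [V0 [V0 id] / [V0 id]]]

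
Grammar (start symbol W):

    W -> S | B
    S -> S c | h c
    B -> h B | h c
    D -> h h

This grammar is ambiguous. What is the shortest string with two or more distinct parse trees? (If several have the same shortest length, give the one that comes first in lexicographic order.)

length 2: h c has 2 parse trees

Two derivations of h c:
  W ⇒ S ⇒ h c
  W ⇒ B ⇒ h c

h c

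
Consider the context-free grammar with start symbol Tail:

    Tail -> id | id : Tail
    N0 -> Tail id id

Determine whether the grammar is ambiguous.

Only Tail is reachable from Tail; ignoring the rest: The reachable grammar is A → atom sep A | atom. Each atom is followed by either the separator (recurse) or end-of-string (stop) — no choice point.

Unambiguous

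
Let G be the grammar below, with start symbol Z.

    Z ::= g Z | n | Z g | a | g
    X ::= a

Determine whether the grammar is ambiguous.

Witness: g g

Derivation 1: Z ⇒ g Z ⇒ g g
Derivation 2: Z ⇒ Z g ⇒ g g

Two distinct leftmost derivations for the same string.

Ambiguous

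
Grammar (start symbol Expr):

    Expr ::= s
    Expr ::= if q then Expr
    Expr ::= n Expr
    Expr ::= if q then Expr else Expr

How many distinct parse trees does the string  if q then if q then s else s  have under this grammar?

2

Parse trees for if q then if q then s else s:
  [Expr if q then [Expr if q then [Expr s] else [Expr s]]]
  [Expr if q then [Expr if q then [Expr s]] else [Expr s]]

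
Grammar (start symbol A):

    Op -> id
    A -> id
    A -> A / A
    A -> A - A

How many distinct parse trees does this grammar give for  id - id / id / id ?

5

Parse trees for id - id / id / id:
  [A [A [A id] - [A id]] / [A [A id] / [A id]]]
  [A [A [A [A id] - [A id]] / [A id]] / [A id]]
  [A [A [A id] - [A [A id] / [A id]]] / [A id]]
  [A [A id] - [A [A id] / [A [A id] / [A id]]]]
  [A [A id] - [A [A [A id] / [A id]] / [A id]]]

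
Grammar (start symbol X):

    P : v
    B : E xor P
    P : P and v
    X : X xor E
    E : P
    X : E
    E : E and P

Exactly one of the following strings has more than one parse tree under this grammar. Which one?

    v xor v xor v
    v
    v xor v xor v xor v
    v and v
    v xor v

v and v

v xor v xor v: 1 tree
v: 1 tree
v xor v xor v xor v: 1 tree
v and v: 2 trees
v xor v: 1 tree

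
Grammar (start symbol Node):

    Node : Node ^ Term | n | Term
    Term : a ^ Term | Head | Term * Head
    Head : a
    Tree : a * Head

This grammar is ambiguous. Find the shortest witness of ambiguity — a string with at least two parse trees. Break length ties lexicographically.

length 1: no string has ≥2 trees
length 3: a ^ a has 2 parse trees

Two derivations of a ^ a:
  Node ⇒ Node ^ Term ⇒ Term ^ Term ⇒ Head ^ Term ⇒ a ^ Term ⇒ a ^ Head ⇒ a ^ a
  Node ⇒ Term ⇒ a ^ Term ⇒ a ^ Head ⇒ a ^ a

a ^ a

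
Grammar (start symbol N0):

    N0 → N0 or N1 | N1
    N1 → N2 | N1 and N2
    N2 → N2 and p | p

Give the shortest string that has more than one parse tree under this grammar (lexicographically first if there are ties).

length 1: no string has ≥2 trees
length 3: p and p has 2 parse trees

Two derivations of p and p:
  N0 ⇒ N1 ⇒ N2 ⇒ N2 and p ⇒ p and p
  N0 ⇒ N1 ⇒ N1 and N2 ⇒ N2 and N2 ⇒ p and N2 ⇒ p and p

p and p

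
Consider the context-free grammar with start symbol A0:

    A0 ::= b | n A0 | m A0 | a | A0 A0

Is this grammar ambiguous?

Witness: a a a

Derivation 1: A0 ⇒ A0 A0 ⇒ a A0 ⇒ a A0 A0 ⇒ a a A0 ⇒ a a a
Derivation 2: A0 ⇒ A0 A0 ⇒ A0 A0 A0 ⇒ a A0 A0 ⇒ a a A0 ⇒ a a a

Two distinct leftmost derivations for the same string.

Ambiguous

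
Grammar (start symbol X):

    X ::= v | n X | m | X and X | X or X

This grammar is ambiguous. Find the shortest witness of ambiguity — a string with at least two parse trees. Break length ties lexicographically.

length 1: no string has ≥2 trees
length 2: no string has ≥2 trees
length 3: no string has ≥2 trees
length 4: n m and m has 2 parse trees

Two derivations of n m and m:
  X ⇒ n X ⇒ n X and X ⇒ n m and X ⇒ n m and m
  X ⇒ X and X ⇒ n X and X ⇒ n m and X ⇒ n m and m

n m and m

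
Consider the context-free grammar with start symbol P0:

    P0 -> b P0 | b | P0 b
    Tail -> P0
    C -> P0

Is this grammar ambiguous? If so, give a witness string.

Ambiguous

Witness: b b

Derivation 1: P0 ⇒ b P0 ⇒ b b
Derivation 2: P0 ⇒ P0 b ⇒ b b

Two distinct leftmost derivations for the same string.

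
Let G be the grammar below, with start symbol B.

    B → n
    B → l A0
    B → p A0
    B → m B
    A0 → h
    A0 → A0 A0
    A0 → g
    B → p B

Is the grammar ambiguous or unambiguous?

Ambiguous

Witness: l g g g

Derivation 1: B ⇒ l A0 ⇒ l A0 A0 ⇒ l A0 A0 A0 ⇒ l g A0 A0 ⇒ l g g A0 ⇒ l g g g
Derivation 2: B ⇒ l A0 ⇒ l A0 A0 ⇒ l g A0 ⇒ l g A0 A0 ⇒ l g g A0 ⇒ l g g g

Two distinct leftmost derivations for the same string.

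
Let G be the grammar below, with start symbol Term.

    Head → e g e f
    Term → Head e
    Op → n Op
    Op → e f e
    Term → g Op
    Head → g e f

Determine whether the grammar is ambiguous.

Witness: g e f e

Derivation 1: Term ⇒ Head e ⇒ g e f e
Derivation 2: Term ⇒ g Op ⇒ g e f e

Two distinct leftmost derivations for the same string.

Ambiguous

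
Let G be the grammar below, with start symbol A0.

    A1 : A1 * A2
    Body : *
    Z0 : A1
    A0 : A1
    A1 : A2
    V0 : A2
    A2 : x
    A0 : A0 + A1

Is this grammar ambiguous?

Unambiguous

(Z0, Body, V0 are unreachable from A0, so their rules don't affect L(A0).) The grammar is stratified — A0 handles '+' (left-recursive), A1 handles '*', A2 atoms. Each operator has a fixed associativity and precedence level, so every string has one parse.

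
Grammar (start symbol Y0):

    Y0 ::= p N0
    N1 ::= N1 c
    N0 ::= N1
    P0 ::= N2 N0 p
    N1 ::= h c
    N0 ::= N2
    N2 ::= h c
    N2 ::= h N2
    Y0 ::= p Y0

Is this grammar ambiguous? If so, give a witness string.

Witness: p h c

Derivation 1: Y0 ⇒ p N0 ⇒ p N1 ⇒ p h c
Derivation 2: Y0 ⇒ p N0 ⇒ p N2 ⇒ p h c

Two distinct leftmost derivations for the same string.

Ambiguous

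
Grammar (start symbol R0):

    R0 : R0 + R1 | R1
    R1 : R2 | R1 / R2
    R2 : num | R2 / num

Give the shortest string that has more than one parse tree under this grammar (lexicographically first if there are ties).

length 1: no string has ≥2 trees
length 3: num / num has 2 parse trees

Two derivations of num / num:
  R0 ⇒ R1 ⇒ R2 ⇒ R2 / num ⇒ num / num
  R0 ⇒ R1 ⇒ R1 / R2 ⇒ R2 / R2 ⇒ num / R2 ⇒ num / num

num / num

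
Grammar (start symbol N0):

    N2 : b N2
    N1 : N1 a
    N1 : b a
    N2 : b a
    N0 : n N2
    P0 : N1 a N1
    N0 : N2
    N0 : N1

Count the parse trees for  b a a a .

1

Parse trees for b a a a:
  [N0 [N1 [N1 [N1 b a] a] a]]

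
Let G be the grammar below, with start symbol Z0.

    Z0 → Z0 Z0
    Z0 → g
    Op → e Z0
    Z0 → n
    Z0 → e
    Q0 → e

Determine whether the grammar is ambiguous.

Ambiguous

Witness: e e e

Derivation 1: Z0 ⇒ Z0 Z0 ⇒ Z0 Z0 Z0 ⇒ e Z0 Z0 ⇒ e e Z0 ⇒ e e e
Derivation 2: Z0 ⇒ Z0 Z0 ⇒ e Z0 ⇒ e Z0 Z0 ⇒ e e Z0 ⇒ e e e

Two distinct leftmost derivations for the same string.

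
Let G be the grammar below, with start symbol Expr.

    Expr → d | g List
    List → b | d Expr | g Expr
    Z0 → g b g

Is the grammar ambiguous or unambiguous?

Only Expr, List are reachable from Expr; ignoring the rest: The reachable rules are right-linear with at most one rule per (nonterminal, next-terminal) pair. Each input token forces the next rule, so parsing is deterministic.

Unambiguous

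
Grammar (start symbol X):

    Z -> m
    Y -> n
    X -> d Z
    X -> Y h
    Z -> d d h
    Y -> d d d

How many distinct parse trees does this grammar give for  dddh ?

2

Parse trees for dddh:
  [X d [Z d d h]]
  [X [Y d d d] h]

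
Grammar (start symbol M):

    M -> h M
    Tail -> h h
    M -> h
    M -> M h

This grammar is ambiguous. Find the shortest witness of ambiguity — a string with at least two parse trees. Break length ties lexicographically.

length 1: no string has ≥2 trees
length 2: h h has 2 parse trees

Two derivations of h h:
  M ⇒ h M ⇒ h h
  M ⇒ M h ⇒ h h

h h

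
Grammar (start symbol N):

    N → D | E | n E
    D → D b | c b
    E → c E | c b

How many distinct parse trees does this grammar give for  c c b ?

1

Parse trees for c c b:
  [N [E c [E c b]]]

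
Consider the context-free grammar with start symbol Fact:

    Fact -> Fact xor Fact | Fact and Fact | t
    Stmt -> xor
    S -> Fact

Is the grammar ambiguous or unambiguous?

Ambiguous

Witness: t and t and t

Derivation 1: Fact ⇒ Fact and Fact ⇒ Fact and Fact and Fact ⇒ t and Fact and Fact ⇒ t and t and Fact ⇒ t and t and t
Derivation 2: Fact ⇒ Fact and Fact ⇒ t and Fact ⇒ t and Fact and Fact ⇒ t and t and Fact ⇒ t and t and t

Two distinct leftmost derivations for the same string.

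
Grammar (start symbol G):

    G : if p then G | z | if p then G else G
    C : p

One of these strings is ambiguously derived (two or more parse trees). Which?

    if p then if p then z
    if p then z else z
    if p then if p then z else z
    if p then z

if p then if p then z: 1 tree
if p then z else z: 1 tree
if p then if p then z else z: 2 trees
if p then z: 1 tree

if p then if p then z else z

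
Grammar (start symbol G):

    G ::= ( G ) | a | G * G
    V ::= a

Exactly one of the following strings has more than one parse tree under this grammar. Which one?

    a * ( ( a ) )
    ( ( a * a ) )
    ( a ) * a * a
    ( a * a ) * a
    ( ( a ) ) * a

( a ) * a * a

a * ( ( a ) ): 1 tree
( ( a * a ) ): 1 tree
( a ) * a * a: 2 trees
( a * a ) * a: 1 tree
( ( a ) ) * a: 1 tree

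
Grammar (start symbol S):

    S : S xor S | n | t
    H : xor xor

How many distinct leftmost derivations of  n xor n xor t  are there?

2

Parse trees for n xor n xor t:
  [S [S n] xor [S [S n] xor [S t]]]
  [S [S [S n] xor [S n]] xor [S t]]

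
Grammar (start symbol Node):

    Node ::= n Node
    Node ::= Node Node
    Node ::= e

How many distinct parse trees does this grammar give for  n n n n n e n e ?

Parse trees for n n n n n e n e:
  [Node n [Node n [Node n [Node n [Node n [Node [Node e] [Node n [Node e]]]]]]]]
  [Node n [Node n [Node n [Node n [Node [Node n [Node e]] [Node n [Node e]]]]]]]
  [Node n [Node n [Node n [Node [Node n [Node n [Node e]]] [Node n [Node e]]]]]]
  [Node n [Node n [Node [Node n [Node n [Node n [Node e]]]] [Node n [Node e]]]]]
  [Node n [Node [Node n [Node n [Node n [Node n [Node e]]]]] [Node n [Node e]]]]
  [Node [Node n [Node n [Node n [Node n [Node n [Node e]]]]]] [Node n [Node e]]]

6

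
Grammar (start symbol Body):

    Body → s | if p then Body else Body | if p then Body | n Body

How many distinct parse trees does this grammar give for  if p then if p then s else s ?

Parse trees for if p then if p then s else s:
  [Body if p then [Body if p then [Body s]] else [Body s]]
  [Body if p then [Body if p then [Body s] else [Body s]]]

2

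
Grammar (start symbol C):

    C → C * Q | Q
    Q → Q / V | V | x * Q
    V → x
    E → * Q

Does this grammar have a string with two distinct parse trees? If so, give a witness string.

Witness: x * x

Derivation 1: C ⇒ C * Q ⇒ Q * Q ⇒ V * Q ⇒ x * Q ⇒ x * V ⇒ x * x
Derivation 2: C ⇒ Q ⇒ x * Q ⇒ x * V ⇒ x * x

Two distinct leftmost derivations for the same string.

Ambiguous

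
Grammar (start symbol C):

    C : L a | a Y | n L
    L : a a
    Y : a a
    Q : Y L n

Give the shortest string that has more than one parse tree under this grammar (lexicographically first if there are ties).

a a a

length 3: a a a has 2 parse trees

Two derivations of a a a:
  C ⇒ L a ⇒ a a a
  C ⇒ a Y ⇒ a a a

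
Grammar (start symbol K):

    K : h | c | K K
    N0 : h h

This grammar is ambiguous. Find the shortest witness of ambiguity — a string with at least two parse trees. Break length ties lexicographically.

c c c

length 1: no string has ≥2 trees
length 2: no string has ≥2 trees
length 3: c c c has 2 parse trees

Two derivations of c c c:
  K ⇒ K K ⇒ c K ⇒ c K K ⇒ c c K ⇒ c c c
  K ⇒ K K ⇒ K K K ⇒ c K K ⇒ c c K ⇒ c c c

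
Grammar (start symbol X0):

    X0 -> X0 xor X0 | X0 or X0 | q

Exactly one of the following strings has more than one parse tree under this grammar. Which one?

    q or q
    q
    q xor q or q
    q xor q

q or q: 1 tree
q: 1 tree
q xor q or q: 2 trees
q xor q: 1 tree

q xor q or q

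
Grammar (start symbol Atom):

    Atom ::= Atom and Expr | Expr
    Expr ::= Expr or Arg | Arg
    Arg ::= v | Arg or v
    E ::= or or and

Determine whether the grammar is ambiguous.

Ambiguous

Witness: v or v

Derivation 1: Atom ⇒ Expr ⇒ Expr or Arg ⇒ Arg or Arg ⇒ v or Arg ⇒ v or v
Derivation 2: Atom ⇒ Expr ⇒ Arg ⇒ Arg or v ⇒ v or v

Two distinct leftmost derivations for the same string.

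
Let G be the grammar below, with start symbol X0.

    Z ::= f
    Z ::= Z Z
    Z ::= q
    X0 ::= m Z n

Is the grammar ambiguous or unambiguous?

Ambiguous

Witness: m f f f n

Derivation 1: X0 ⇒ m Z n ⇒ m Z Z n ⇒ m f Z n ⇒ m f Z Z n ⇒ m f f Z n ⇒ m f f f n
Derivation 2: X0 ⇒ m Z n ⇒ m Z Z n ⇒ m Z Z Z n ⇒ m f Z Z n ⇒ m f f Z n ⇒ m f f f n

Two distinct leftmost derivations for the same string.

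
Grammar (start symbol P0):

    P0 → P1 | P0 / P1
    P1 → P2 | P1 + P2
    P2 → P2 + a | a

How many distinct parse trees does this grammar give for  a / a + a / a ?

Parse trees for a / a + a / a:
  [P0 [P0 [P0 [P1 [P2 a]]] / [P1 [P2 [P2 a] + a]]] / [P1 [P2 a]]]
  [P0 [P0 [P0 [P1 [P2 a]]] / [P1 [P1 [P2 a]] + [P2 a]]] / [P1 [P2 a]]]

2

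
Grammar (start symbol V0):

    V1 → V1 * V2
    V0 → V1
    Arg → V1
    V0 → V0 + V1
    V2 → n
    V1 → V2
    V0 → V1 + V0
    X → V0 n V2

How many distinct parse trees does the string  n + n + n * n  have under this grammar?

4

Parse trees for n + n + n * n:
  [V0 [V0 [V0 [V1 [V2 n]]] + [V1 [V2 n]]] + [V1 [V1 [V2 n]] * [V2 n]]]
  [V0 [V0 [V1 [V2 n]] + [V0 [V1 [V2 n]]]] + [V1 [V1 [V2 n]] * [V2 n]]]
  [V0 [V1 [V2 n]] + [V0 [V0 [V1 [V2 n]]] + [V1 [V1 [V2 n]] * [V2 n]]]]
  [V0 [V1 [V2 n]] + [V0 [V1 [V2 n]] + [V0 [V1 [V1 [V2 n]] * [V2 n]]]]]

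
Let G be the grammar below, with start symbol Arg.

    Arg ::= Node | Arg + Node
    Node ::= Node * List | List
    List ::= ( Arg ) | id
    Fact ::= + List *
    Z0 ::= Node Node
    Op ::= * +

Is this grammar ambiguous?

Only Arg, Node, List are reachable from Arg; ignoring the rest: This is a standard precedence ladder (Arg over Node over List), with each level left-recursive on its own operator ('+' at Arg, '*' at Node). That structure is LR(1), hence unambiguous.

Unambiguous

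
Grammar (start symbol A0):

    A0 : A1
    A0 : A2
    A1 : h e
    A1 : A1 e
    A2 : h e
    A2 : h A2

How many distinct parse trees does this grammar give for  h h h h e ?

1

Parse trees for h h h h e:
  [A0 [A2 h [A2 h [A2 h [A2 h e]]]]]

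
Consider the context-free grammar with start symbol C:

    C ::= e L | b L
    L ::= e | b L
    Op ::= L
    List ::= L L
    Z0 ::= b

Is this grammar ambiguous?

(Op, List, Z0 are unreachable from C, so their rules don't affect L(C).) The reachable rules are right-linear with at most one rule per (nonterminal, next-terminal) pair. Each input token forces the next rule, so parsing is deterministic.

Unambiguous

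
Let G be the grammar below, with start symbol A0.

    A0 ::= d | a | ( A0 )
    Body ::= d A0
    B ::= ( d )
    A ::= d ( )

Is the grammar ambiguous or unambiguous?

Unambiguous

(Body, B, A are unreachable from A0, so their rules don't affect L(A0).) L(A0) is { openⁿ atom closeⁿ : n ≥ 0 }. The bracket depth fixes n, and the derivation is forced at every step.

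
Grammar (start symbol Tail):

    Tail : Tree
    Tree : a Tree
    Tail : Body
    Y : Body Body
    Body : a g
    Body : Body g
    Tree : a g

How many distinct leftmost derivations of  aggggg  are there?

1

Parse trees for aggggg:
  [Tail [Body [Body [Body [Body [Body a g] g] g] g] g]]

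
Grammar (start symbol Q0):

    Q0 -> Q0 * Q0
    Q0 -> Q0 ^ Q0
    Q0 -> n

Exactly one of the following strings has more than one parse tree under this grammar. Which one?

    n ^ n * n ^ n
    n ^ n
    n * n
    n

n ^ n * n ^ n: 5 trees
n ^ n: 1 tree
n * n: 1 tree
n: 1 tree

n ^ n * n ^ n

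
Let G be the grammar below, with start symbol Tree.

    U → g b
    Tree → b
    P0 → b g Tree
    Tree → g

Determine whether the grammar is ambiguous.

Only Tree is reachable from Tree; ignoring the rest: Restricted to the reachable nonterminals, every rule has the form A → t or A → t B, and no two rules for the same A share a first terminal. The grammar encodes a DFA — one run per string.

Unambiguous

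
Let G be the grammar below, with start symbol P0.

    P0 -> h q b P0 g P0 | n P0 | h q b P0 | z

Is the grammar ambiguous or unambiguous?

Witness: h q b h q b z g z

Derivation 1: P0 ⇒ h q b P0 g P0 ⇒ h q b h q b P0 g P0 ⇒ h q b h q b z g P0 ⇒ h q b h q b z g z
Derivation 2: P0 ⇒ h q b P0 ⇒ h q b h q b P0 g P0 ⇒ h q b h q b z g P0 ⇒ h q b h q b z g z

Two distinct leftmost derivations for the same string.

Ambiguous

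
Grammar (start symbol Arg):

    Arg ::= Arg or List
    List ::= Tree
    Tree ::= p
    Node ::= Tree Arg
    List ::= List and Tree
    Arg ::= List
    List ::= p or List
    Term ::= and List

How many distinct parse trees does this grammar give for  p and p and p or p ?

1

Parse trees for p and p and p or p:
  [Arg [Arg [List [List [List [Tree p]] and [Tree p]] and [Tree p]]] or [List [Tree p]]]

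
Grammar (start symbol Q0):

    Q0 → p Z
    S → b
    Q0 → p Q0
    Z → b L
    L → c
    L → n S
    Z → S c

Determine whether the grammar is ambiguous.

Ambiguous

Witness: p b c

Derivation 1: Q0 ⇒ p Z ⇒ p b L ⇒ p b c
Derivation 2: Q0 ⇒ p Z ⇒ p S c ⇒ p b c

Two distinct leftmost derivations for the same string.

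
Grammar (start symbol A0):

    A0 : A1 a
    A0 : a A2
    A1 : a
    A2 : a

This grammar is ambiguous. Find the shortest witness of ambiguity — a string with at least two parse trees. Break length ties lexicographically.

length 2: a a has 2 parse trees

Two derivations of a a:
  A0 ⇒ A1 a ⇒ a a
  A0 ⇒ a A2 ⇒ a a

a a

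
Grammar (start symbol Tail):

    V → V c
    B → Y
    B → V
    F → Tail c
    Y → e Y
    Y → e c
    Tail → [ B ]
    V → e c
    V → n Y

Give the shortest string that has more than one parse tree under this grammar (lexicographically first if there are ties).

length 4: [ e c ] has 2 parse trees

Two derivations of [ e c ]:
  Tail ⇒ [ B ] ⇒ [ Y ] ⇒ [ e c ]
  Tail ⇒ [ B ] ⇒ [ V ] ⇒ [ e c ]

[ e c ]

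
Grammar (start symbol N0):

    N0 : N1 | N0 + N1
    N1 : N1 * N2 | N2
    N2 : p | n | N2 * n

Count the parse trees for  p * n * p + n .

2

Parse trees for p * n * p + n:
  [N0 [N0 [N1 [N1 [N1 [N2 p]] * [N2 n]] * [N2 p]]] + [N1 [N2 n]]]
  [N0 [N0 [N1 [N1 [N2 [N2 p] * n]] * [N2 p]]] + [N1 [N2 n]]]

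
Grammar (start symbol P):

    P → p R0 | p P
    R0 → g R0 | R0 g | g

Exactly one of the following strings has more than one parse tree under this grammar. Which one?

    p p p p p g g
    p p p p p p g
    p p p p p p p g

p p p p p g g: 2 trees
p p p p p p g: 1 tree
p p p p p p p g: 1 tree

p p p p p g g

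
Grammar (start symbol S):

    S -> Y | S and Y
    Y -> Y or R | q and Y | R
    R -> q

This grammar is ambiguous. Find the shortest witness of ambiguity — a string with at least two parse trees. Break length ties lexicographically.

q and q

length 1: no string has ≥2 trees
length 3: q and q has 2 parse trees

Two derivations of q and q:
  S ⇒ Y ⇒ q and Y ⇒ q and R ⇒ q and q
  S ⇒ S and Y ⇒ Y and Y ⇒ R and Y ⇒ q and Y ⇒ q and R ⇒ q and q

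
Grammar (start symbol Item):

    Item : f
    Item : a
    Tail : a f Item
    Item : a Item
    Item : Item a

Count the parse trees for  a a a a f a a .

Parse trees for a a a a f a a (showing first 6 of 15):
  [Item a [Item a [Item a [Item a [Item [Item [Item f] a] a]]]]]
  [Item a [Item a [Item a [Item [Item a [Item [Item f] a]] a]]]]
  [Item a [Item a [Item a [Item [Item [Item a [Item f]] a] a]]]]
  [Item a [Item a [Item [Item a [Item a [Item [Item f] a]]] a]]]
  [Item a [Item a [Item [Item a [Item [Item a [Item f]] a]] a]]]
  [Item a [Item a [Item [Item [Item a [Item a [Item f]]] a] a]]]

15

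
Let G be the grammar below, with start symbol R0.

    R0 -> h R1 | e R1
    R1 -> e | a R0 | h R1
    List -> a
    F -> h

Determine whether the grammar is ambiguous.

Unambiguous

(List, F are unreachable from R0, so their rules don't affect L(R0).) Each reachable nonterminal has at most one production per leading terminal, and all productions are right-linear; the derivation is determined token-by-token.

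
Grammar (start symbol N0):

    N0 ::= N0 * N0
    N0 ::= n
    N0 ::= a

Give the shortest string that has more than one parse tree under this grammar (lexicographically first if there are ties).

length 1: no string has ≥2 trees
length 3: no string has ≥2 trees
length 5: a * a * a has 2 parse trees

Two derivations of a * a * a:
  N0 ⇒ N0 * N0 ⇒ N0 * N0 * N0 ⇒ a * N0 * N0 ⇒ a * a * N0 ⇒ a * a * a
  N0 ⇒ N0 * N0 ⇒ a * N0 ⇒ a * N0 * N0 ⇒ a * a * N0 ⇒ a * a * a

a * a * a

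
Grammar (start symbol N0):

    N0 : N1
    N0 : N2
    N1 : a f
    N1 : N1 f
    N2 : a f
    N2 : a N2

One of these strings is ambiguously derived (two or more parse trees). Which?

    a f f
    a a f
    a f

a f f: 1 tree
a a f: 1 tree
a f: 2 trees

a f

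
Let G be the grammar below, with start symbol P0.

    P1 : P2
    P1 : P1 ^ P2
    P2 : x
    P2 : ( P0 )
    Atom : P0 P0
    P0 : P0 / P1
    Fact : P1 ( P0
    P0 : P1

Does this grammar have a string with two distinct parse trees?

Unambiguous

Only P0, P1, P2 are reachable from P0; ignoring the rest: P0 → P0 / P1 | P1  ;  P1 → P1 ^ P2 | P2  — a left-associative chain with P2 at the bottom. Each string factors uniquely by precedence.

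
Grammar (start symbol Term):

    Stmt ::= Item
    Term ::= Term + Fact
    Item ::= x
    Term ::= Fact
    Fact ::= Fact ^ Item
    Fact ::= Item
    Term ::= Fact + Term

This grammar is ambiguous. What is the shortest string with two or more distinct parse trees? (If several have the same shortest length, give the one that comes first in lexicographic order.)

x + x

length 1: no string has ≥2 trees
length 3: x + x has 2 parse trees

Two derivations of x + x:
  Term ⇒ Term + Fact ⇒ Fact + Fact ⇒ Item + Fact ⇒ x + Fact ⇒ x + Item ⇒ x + x
  Term ⇒ Fact + Term ⇒ Item + Term ⇒ x + Term ⇒ x + Fact ⇒ x + Item ⇒ x + x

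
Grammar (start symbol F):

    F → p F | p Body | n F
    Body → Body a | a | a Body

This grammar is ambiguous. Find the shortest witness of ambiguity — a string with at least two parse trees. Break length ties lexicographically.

p a a

length 2: no string has ≥2 trees
length 3: p a a has 2 parse trees

Two derivations of p a a:
  F ⇒ p Body ⇒ p Body a ⇒ p a a
  F ⇒ p Body ⇒ p a Body ⇒ p a a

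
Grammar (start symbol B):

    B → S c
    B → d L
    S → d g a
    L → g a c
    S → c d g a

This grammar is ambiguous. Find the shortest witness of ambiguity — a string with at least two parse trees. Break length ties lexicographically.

length 4: d g a c has 2 parse trees

Two derivations of d g a c:
  B ⇒ S c ⇒ d g a c
  B ⇒ d L ⇒ d g a c

d g a c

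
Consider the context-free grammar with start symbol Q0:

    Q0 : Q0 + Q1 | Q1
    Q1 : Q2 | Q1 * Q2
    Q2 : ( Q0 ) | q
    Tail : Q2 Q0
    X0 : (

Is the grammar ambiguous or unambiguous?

Unambiguous

Only Q0, Q1, Q2 are reachable from Q0; ignoring the rest: Q0 → Q0 + Q1 | Q1  ;  Q1 → Q1 * Q2 | Q2  — a left-associative chain with Q2 at the bottom. Each string factors uniquely by precedence.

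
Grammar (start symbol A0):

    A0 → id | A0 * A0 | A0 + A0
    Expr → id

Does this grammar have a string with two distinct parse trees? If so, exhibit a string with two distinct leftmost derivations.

Witness: id * id * id

Derivation 1: A0 ⇒ A0 * A0 ⇒ id * A0 ⇒ id * A0 * A0 ⇒ id * id * A0 ⇒ id * id * id
Derivation 2: A0 ⇒ A0 * A0 ⇒ A0 * A0 * A0 ⇒ id * A0 * A0 ⇒ id * id * A0 ⇒ id * id * id

Two distinct leftmost derivations for the same string.

Ambiguous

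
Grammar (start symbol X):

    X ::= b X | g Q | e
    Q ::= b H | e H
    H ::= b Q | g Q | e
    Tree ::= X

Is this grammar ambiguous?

(Tree is unreachable from X, so its rules don't affect L(X).) Each reachable nonterminal has at most one production per leading terminal, and all productions are right-linear; the derivation is determined token-by-token.

Unambiguous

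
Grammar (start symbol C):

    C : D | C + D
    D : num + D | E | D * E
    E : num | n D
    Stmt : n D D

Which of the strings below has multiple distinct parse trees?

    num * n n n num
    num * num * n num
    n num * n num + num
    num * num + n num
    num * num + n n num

num * n n n num: 1 tree
num * num * n num: 1 tree
n num * n num + num: 4 trees
num * num + n num: 1 tree
num * num + n n num: 1 tree

n num * n num + num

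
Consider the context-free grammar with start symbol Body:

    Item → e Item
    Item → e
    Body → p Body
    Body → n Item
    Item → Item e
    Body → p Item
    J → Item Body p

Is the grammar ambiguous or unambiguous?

Ambiguous

Witness: n e e

Derivation 1: Body ⇒ n Item ⇒ n e Item ⇒ n e e
Derivation 2: Body ⇒ n Item ⇒ n Item e ⇒ n e e

Two distinct leftmost derivations for the same string.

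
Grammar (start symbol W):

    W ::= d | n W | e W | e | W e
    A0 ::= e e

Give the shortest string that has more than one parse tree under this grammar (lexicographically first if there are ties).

length 1: no string has ≥2 trees
length 2: e e has 2 parse trees

Two derivations of e e:
  W ⇒ e W ⇒ e e
  W ⇒ W e ⇒ e e

e e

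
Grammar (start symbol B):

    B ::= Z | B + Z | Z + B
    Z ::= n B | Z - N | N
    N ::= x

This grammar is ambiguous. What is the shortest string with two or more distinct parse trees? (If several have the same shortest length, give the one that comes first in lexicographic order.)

length 1: no string has ≥2 trees
length 2: no string has ≥2 trees
length 3: x + x has 2 parse trees

Two derivations of x + x:
  B ⇒ B + Z ⇒ Z + Z ⇒ N + Z ⇒ x + Z ⇒ x + N ⇒ x + x
  B ⇒ Z + B ⇒ N + B ⇒ x + B ⇒ x + Z ⇒ x + N ⇒ x + x

x + x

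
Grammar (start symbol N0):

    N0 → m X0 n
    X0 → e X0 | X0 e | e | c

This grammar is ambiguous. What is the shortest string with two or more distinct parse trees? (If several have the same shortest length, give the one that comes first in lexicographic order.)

m e e n

length 3: no string has ≥2 trees
length 4: m e e n has 2 parse trees

Two derivations of m e e n:
  N0 ⇒ m X0 n ⇒ m e X0 n ⇒ m e e n
  N0 ⇒ m X0 n ⇒ m X0 e n ⇒ m e e n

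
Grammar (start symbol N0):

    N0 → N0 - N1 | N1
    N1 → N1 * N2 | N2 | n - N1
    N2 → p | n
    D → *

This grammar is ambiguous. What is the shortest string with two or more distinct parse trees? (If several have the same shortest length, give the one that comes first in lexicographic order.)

length 1: no string has ≥2 trees
length 3: n - n has 2 parse trees

Two derivations of n - n:
  N0 ⇒ N0 - N1 ⇒ N1 - N1 ⇒ N2 - N1 ⇒ n - N1 ⇒ n - N2 ⇒ n - n
  N0 ⇒ N1 ⇒ n - N1 ⇒ n - N2 ⇒ n - n

n - n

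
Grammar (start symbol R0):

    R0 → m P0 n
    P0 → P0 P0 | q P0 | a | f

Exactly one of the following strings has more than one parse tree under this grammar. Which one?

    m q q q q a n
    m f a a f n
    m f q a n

m f a a f n

m q q q q a n: 1 tree
m f a a f n: 5 trees
m f q a n: 1 tree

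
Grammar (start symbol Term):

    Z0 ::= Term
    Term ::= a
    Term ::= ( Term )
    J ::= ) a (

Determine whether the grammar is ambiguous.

(J, Z0 are unreachable from Term, so their rules don't affect L(Term).) L(Term) is { openⁿ atom closeⁿ : n ≥ 0 }. The bracket depth fixes n, and the derivation is forced at every step.

Unambiguous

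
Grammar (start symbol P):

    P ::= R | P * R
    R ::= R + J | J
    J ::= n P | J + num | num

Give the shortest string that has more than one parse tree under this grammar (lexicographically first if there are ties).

num + num

length 1: no string has ≥2 trees
length 2: no string has ≥2 trees
length 3: num + num has 2 parse trees

Two derivations of num + num:
  P ⇒ R ⇒ R + J ⇒ J + J ⇒ num + J ⇒ num + num
  P ⇒ R ⇒ J ⇒ J + num ⇒ num + num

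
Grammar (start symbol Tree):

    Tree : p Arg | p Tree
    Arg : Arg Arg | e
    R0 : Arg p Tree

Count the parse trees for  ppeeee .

5

Parse trees for ppeeee:
  [Tree p [Tree p [Arg [Arg e] [Arg [Arg e] [Arg [Arg e] [Arg e]]]]]]
  [Tree p [Tree p [Arg [Arg e] [Arg [Arg [Arg e] [Arg e]] [Arg e]]]]]
  [Tree p [Tree p [Arg [Arg [Arg e] [Arg e]] [Arg [Arg e] [Arg e]]]]]
  [Tree p [Tree p [Arg [Arg [Arg e] [Arg [Arg e] [Arg e]]] [Arg e]]]]
  [Tree p [Tree p [Arg [Arg [Arg [Arg e] [Arg e]] [Arg e]] [Arg e]]]]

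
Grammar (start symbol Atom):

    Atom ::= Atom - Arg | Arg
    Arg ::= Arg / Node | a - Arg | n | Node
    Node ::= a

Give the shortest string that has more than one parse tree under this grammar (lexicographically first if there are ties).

a - a

length 1: no string has ≥2 trees
length 3: a - a has 2 parse trees

Two derivations of a - a:
  Atom ⇒ Atom - Arg ⇒ Arg - Arg ⇒ Node - Arg ⇒ a - Arg ⇒ a - Node ⇒ a - a
  Atom ⇒ Arg ⇒ a - Arg ⇒ a - Node ⇒ a - a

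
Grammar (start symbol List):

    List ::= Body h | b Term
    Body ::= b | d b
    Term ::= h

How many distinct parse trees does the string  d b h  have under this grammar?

Parse trees for d b h:
  [List [Body d b] h]

1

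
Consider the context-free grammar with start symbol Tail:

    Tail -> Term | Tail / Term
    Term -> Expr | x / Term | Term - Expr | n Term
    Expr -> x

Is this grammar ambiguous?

Ambiguous

Witness: x / x

Derivation 1: Tail ⇒ Term ⇒ x / Term ⇒ x / Expr ⇒ x / x
Derivation 2: Tail ⇒ Tail / Term ⇒ Term / Term ⇒ Expr / Term ⇒ x / Term ⇒ x / Expr ⇒ x / x

Two distinct leftmost derivations for the same string.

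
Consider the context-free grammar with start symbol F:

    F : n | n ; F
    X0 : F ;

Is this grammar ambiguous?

Only F is reachable from F; ignoring the rest: The reachable grammar is A → atom sep A | atom. Each atom is followed by either the separator (recurse) or end-of-string (stop) — no choice point.

Unambiguous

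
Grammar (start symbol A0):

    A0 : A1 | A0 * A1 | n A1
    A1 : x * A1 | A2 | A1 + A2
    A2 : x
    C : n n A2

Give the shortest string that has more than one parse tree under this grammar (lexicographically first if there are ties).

x * x

length 1: no string has ≥2 trees
length 2: no string has ≥2 trees
length 3: x * x has 2 parse trees

Two derivations of x * x:
  A0 ⇒ A1 ⇒ x * A1 ⇒ x * A2 ⇒ x * x
  A0 ⇒ A0 * A1 ⇒ A1 * A1 ⇒ A2 * A1 ⇒ x * A1 ⇒ x * A2 ⇒ x * x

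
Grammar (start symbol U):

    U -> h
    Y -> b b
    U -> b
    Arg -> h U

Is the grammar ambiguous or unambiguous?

Unambiguous

(Arg, Y are unreachable from U, so their rules don't affect L(U).) Each reachable nonterminal has at most one production per leading terminal, and all productions are right-linear; the derivation is determined token-by-token.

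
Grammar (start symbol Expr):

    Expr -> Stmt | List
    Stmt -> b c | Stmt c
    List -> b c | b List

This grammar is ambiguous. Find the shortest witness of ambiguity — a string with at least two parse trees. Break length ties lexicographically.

b c

length 2: b c has 2 parse trees

Two derivations of b c:
  Expr ⇒ Stmt ⇒ b c
  Expr ⇒ List ⇒ b c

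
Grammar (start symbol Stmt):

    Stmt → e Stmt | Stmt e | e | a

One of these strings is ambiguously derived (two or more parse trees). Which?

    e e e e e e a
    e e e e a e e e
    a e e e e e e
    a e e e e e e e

e e e e e e a: 1 tree
e e e e a e e e: 35 trees
a e e e e e e: 1 tree
a e e e e e e e: 1 tree

e e e e a e e e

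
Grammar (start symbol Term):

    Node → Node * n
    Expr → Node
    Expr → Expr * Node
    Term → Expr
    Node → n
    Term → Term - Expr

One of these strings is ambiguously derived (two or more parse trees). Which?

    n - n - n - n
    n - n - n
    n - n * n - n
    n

n - n * n - n

n - n - n - n: 1 tree
n - n - n: 1 tree
n - n * n - n: 2 trees
n: 1 tree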